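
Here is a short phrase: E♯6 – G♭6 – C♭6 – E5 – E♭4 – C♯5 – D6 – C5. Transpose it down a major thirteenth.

E#6 down a major thirteenth is G#4.
A major thirteenth down from Gb6 gives Bbb4.
Cb6 down a major thirteenth is Ebb4.
E5: a thirteenth down reaches G, and 21 semitones makes it G3.
Eb4 down a major thirteenth is Gb2.
C#5: a thirteenth down reaches E, and 21 semitones makes it E3.
D6: a thirteenth down reaches F, and 21 semitones makes it F4.
A major thirteenth down from C5 gives Eb3.

G#4 Bbb4 Ebb4 G3 Gb2 E3 F4 Eb3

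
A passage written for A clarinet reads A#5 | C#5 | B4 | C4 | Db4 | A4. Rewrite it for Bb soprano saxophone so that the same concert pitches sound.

First find concert pitch: the A clarinet sounds a minor third below written, so A#5 C#5 B4 C4 Db4 A4 sounds F##5 A#4 G#4 A3 Bb3 F#4.
Then write for Bb soprano saxophone: it sounds a major second below written, so the part must be a major second above concert.
F##5 → G##5
A#4 → B#4
G#4 → A#4
A3 → B3
Bb3 → C4
F#4 → G#4

G##5 B#4 A#4 B3 C4 G#4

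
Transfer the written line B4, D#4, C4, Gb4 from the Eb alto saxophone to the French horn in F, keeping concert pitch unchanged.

A4 C#4 Bb3 Fb4

First find concert pitch: the Eb alto saxophone sounds a major sixth below written, so B4 D#4 C4 Gb4 sounds D4 F#3 Eb3 Bbb3.
Then write for French horn in F: it sounds a perfect fifth below written, so the part must be a perfect fifth above concert.
D4 → A4
F#3 → C#4
Eb3 → Bb3
Bbb3 → Fb4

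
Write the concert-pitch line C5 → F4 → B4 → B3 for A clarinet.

The A clarinet sounds a minor third below written, so the written part must be a minor third above concert — transpose each note up.
C5 -> Eb5
F4 -> Ab4
B4 -> D5
B3 -> D4

Eb5 Ab4 D5 D4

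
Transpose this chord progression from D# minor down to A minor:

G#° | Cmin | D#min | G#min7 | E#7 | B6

D# minor down to A minor is an augmented fourth; each chord root moves by that interval while the quality stays the same.
G#°: root G# down an augmented fourth → D, giving D°.
Cmin: root C down an augmented fourth → Gb, giving Gbmin.
D#min: root D# down an augmented fourth → A, giving Amin.
G#min7: root G# down an augmented fourth → D, giving Dmin7.
E#7: root E# down an augmented fourth → B, giving B7.
B6: root B down an augmented fourth → F, giving F6.

D° Gbmin Amin Dmin7 B7 F6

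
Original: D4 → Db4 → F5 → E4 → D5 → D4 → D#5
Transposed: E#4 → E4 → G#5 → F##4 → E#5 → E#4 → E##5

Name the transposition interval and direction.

up an augmented second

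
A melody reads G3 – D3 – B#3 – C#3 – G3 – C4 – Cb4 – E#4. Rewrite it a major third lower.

G3: a third down reaches E, and 4 semitones makes it Eb3.
A major third down from D3 gives Bb2.
B#3 down a major third is G#3.
A major third down from C#3 gives A2.
G3 down a major third is Eb3.
C4 down a major third is Ab3.
Cb4: a third down reaches A, and 4 semitones makes it Abb3.
A major third down from E#4 gives C#4.

Eb3 Bb2 G#3 A2 Eb3 Ab3 Abb3 C#4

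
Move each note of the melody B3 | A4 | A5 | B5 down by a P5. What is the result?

B3 becomes E3
A4 becomes D4
A5 becomes D5
B5 becomes E5

E3 D4 D5 E5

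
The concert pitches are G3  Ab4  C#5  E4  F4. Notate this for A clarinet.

Bb3 Cb5 E5 G4 Ab4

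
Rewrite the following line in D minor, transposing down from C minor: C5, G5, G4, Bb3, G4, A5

D4 A4 A3 C3 A3 B4

From C down to D is a minor seventh; apply that to each pitch.
C5 → D4
G5 → A4
G4 → A3
Bb3 → C3
G4 → A3
A5 → B4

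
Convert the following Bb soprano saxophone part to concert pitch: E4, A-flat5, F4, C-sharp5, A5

Written C4 on the Bb soprano saxophone sounds as Bb3, a major second lower; apply that shift to every note.
E4 becomes D4
Ab5 becomes Gb5
F4 becomes Eb4
C#5 becomes B4
A5 becomes G5

D4 Gb5 Eb4 B4 G5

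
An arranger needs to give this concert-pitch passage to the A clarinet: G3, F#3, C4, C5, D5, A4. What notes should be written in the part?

Bb3 A3 Eb4 Eb5 F5 C5

Written C4 sounds as A3 on the A clarinet, so concert pitches are written a minor third up.
G3 becomes Bb3
F#3 becomes A3
C4 becomes Eb4
C5 becomes Eb5
D5 becomes F5
A4 becomes C5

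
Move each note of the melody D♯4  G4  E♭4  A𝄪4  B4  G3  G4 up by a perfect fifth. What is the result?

A perfect fifth up from D#4 gives A#4.
A perfect fifth up from G4 gives D5.
A perfect fifth up from Eb4 gives Bb4.
A perfect fifth up from A##4 gives E##5.
B4 up a perfect fifth is F#5.
G3 up a perfect fifth is D4.
G4: a fifth up reaches D, and 7 semitones makes it D5.

A#4 D5 Bb4 E##5 F#5 D4 D5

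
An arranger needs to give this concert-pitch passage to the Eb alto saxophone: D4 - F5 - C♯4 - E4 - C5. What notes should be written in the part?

B4 D6 A#4 C#5 A5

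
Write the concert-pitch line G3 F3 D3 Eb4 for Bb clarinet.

A3 G3 E3 F4

Written C4 sounds as Bb3 on the Bb clarinet, so concert pitches are written a major second up.
G3 -> A3
F3 -> G3
D3 -> E3
Eb4 -> F4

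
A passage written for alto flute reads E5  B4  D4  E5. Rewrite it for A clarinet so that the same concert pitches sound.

D5 A4 C4 D5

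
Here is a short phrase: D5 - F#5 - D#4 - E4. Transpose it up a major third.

F#5 A#5 F##4 G#4

A major third up from D5 gives F#5.
F#5 up a major third is A#5.
A major third up from D#4 gives F##4.
A major third up from E4 gives G#4.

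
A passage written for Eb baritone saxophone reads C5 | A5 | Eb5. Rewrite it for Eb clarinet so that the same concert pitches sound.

C3 A3 Eb3

First find concert pitch: the Eb baritone saxophone sounds a major thirteenth below written, so C5 A5 Eb5 sounds Eb3 C4 Gb3.
Then write for Eb clarinet: it sounds a minor third above written, so the part must be a minor third below concert.
Eb3 → C3
C4 → A3
Gb3 → Eb3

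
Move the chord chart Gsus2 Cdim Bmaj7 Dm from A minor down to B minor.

A minor down to B minor is a minor seventh; each chord root moves by that interval while the quality stays the same.
Gsus2: root G down a minor seventh → A, giving Asus2.
Cdim: root C down a minor seventh → D, giving Ddim.
Bmaj7: root B down a minor seventh → C#, giving C#maj7.
Dm: root D down a minor seventh → E, giving Em.

Asus2 Ddim C#maj7 Em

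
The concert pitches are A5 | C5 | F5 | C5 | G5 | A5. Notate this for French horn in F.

The French horn in F sounds a perfect fifth below written, so the written part must be a perfect fifth above concert — transpose each note up.
A5 -> E6
C5 -> G5
F5 -> C6
C5 -> G5
G5 -> D6
A5 -> E6

E6 G5 C6 G5 D6 E6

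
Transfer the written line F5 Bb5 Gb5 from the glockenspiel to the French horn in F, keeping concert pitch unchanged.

C8 F8 Db8

First find concert pitch: the glockenspiel sounds a perfect fifteenth above written, so F5 Bb5 Gb5 sounds F7 Bb7 Gb7.
Then write for French horn in F: it sounds a perfect fifth below written, so the part must be a perfect fifth above concert.
F7 → C8
Bb7 → F8
Gb7 → Db8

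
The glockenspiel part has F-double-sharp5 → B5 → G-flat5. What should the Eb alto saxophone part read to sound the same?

D##8 G#8 Eb8

First find concert pitch: the glockenspiel sounds a perfect fifteenth above written, so F-double-sharp5 B5 G-flat5 sounds F##7 B7 Gb7.
Then write for Eb alto saxophone: it sounds a major sixth below written, so the part must be a major sixth above concert.
F##7 → D##8
B7 → G#8
Gb7 → Eb8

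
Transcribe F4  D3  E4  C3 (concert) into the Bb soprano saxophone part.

G4 E3 F#4 D3

The Bb soprano saxophone sounds a major second below written, so the written part must be a major second above concert — transpose each note up.
F4 becomes G4
D3 becomes E3
E4 becomes F#4
C3 becomes D3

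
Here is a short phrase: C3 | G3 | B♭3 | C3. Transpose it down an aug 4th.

Gb2 Db3 Fb3 Gb2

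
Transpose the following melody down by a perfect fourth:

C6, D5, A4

G5 A4 E4

C6 down a perfect fourth is G5.
A perfect fourth down from D5 gives A4.
A4: a fourth down reaches E, and 5 semitones makes it E4.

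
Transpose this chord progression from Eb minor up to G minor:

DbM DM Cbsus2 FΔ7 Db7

FM F#M Ebsus2 AΔ7 F7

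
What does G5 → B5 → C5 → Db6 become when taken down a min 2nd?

F#5 A#5 B4 C6

G5 gives F#5
B5 gives A#5
C5 gives B4
Db6 gives C6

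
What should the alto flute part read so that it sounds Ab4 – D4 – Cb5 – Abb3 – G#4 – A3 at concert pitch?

Db5 G4 Fb5 Dbb4 C#5 D4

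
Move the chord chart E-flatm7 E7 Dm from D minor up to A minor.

D minor up to A minor is a perfect fifth; each chord root moves by that interval while the quality stays the same.
E-flatm7: root E-flat up a perfect fifth → Bb, giving Bbm7.
E7: root E up a perfect fifth → B, giving B7.
Dm: root D up a perfect fifth → A, giving Am.

Bbm7 B7 Am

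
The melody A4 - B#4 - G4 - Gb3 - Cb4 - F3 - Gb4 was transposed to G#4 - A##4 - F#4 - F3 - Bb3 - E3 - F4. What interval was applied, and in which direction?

From A4 to G#4 is 2 letter names — a second of some quality.
G#4 to A4 is 1 semitone, which makes it a minor second; the second version is lower, so the direction is down.
Checking another pair — Gb4 → F4 — gives the same interval.

down a minor second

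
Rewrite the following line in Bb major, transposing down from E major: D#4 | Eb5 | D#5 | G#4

A3 Bbb4 A4 D4

E major to Bb major down is an augmented fourth, so every note moves down by that interval.
D#4 → A3
Eb5 → Bbb4
D#5 → A4
G#4 → D4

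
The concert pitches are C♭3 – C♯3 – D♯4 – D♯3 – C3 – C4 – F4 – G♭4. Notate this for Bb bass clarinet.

Db4 D#4 E#5 E#4 D4 D5 G5 Ab5

Written C4 sounds as Bb2 on the Bb bass clarinet, so concert pitches are written a major ninth up.
Cb3 to Db4
C#3 to D#4
D#4 to E#5
D#3 to E#4
C3 to D4
C4 to D5
F4 to G5
Gb4 to Ab5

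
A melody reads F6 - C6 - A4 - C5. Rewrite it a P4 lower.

C6 G5 E4 G4

F6 -> C6
C6 -> G5
A4 -> E4
C5 -> G4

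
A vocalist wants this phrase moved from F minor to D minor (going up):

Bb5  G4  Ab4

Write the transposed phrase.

G6 E5 F5

From F up to D is a major sixth; apply that to each pitch.
Bb5 becomes G6
G4 becomes E5
Ab4 becomes F5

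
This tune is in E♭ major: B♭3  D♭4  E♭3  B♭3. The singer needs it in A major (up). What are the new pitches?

E4 G4 A3 E4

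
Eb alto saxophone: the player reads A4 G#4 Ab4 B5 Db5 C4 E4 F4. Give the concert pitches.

Written C4 on the Eb alto saxophone sounds as Eb3, a major sixth lower; apply that shift to every note.
A4 becomes C4
G#4 becomes B3
Ab4 becomes Cb4
B5 becomes D5
Db5 becomes Fb4
C4 becomes Eb3
E4 becomes G3
F4 becomes Ab3

C4 B3 Cb4 D5 Fb4 Eb3 G3 Ab3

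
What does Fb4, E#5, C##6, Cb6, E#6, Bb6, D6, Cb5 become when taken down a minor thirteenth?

Ab2 G##3 E##4 Eb4 G##4 D5 F#4 Eb3

Fb4: a thirteenth down reaches A, and 20 semitones makes it Ab2.
A minor thirteenth down from E#5 gives G##3.
C##6: a thirteenth down reaches E, and 20 semitones makes it E##4.
A minor thirteenth down from Cb6 gives Eb4.
E#6: a thirteenth down reaches G, and 20 semitones makes it G##4.
A minor thirteenth down from Bb6 gives D5.
A minor thirteenth down from D6 gives F#4.
A minor thirteenth down from Cb5 gives Eb3.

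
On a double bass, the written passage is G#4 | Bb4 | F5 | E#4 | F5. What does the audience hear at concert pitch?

G#3 Bb3 F4 E#3 F4

Written C4 on the double bass sounds as C3, a perfect octave lower; apply that shift to every note.
G#4 gives G#3
Bb4 gives Bb3
F5 gives F4
E#4 gives E#3
F5 gives F4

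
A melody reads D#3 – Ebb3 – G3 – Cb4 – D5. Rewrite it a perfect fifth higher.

A#3 Bbb3 D4 Gb4 A5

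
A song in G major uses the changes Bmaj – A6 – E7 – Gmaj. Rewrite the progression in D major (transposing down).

G major down to D major is a perfect fourth; each chord root moves by that interval while the quality stays the same.
Bmaj: root B down a perfect fourth → F#, giving F#maj.
A6: root A down a perfect fourth → E, giving E6.
E7: root E down a perfect fourth → B, giving B7.
Gmaj: root G down a perfect fourth → D, giving Dmaj.

F#maj E6 B7 Dmaj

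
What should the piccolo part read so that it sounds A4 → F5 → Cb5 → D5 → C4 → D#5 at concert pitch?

Written C4 sounds as C5 on the piccolo, so concert pitches are written a perfect octave down.
A4 gives A3
F5 gives F4
Cb5 gives Cb4
D5 gives D4
C4 gives C3
D#5 gives D#4

A3 F4 Cb4 D4 C3 D#4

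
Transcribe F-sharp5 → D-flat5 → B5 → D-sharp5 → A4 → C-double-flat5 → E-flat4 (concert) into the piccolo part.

F#4 Db4 B4 D#4 A3 Cbb4 Eb3

Written C4 sounds as C5 on the piccolo, so concert pitches are written a perfect octave down.
F#5 to F#4
Db5 to Db4
B5 to B4
D#5 to D#4
A4 to A3
Cbb5 to Cbb4
Eb4 to Eb3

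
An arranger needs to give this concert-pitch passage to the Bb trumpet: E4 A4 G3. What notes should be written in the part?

F#4 B4 A3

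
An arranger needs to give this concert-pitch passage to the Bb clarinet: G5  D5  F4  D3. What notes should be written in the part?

The Bb clarinet sounds a major second below written, so the written part must be a major second above concert — transpose each note up.
G5 → A5
D5 → E5
F4 → G4
D3 → E3

A5 E5 G4 E3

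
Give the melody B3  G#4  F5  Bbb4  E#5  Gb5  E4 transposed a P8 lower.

B3 gives B2
G#4 gives G#3
F5 gives F4
Bbb4 gives Bbb3
E#5 gives E#4
Gb5 gives Gb4
E4 gives E3

B2 G#3 F4 Bbb3 E#4 Gb4 E3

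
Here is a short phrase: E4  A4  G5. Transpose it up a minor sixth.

C5 F5 Eb6

E4: a sixth up reaches C, and 8 semitones makes it C5.
A4 up a minor sixth is F5.
G5 up a minor sixth is Eb6.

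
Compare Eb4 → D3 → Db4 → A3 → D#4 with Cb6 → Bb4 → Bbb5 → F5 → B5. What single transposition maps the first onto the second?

up a minor thirteenth

Take the first pair: Eb4 → Cb6. E to C spans 13 letter names, so the interval is some kind of thirteenth.
Eb4 to Cb6 is 20 semitones, which makes it a minor thirteenth; the second version is higher, so the direction is up.
Checking another pair — D#4 → B5 — gives the same interval.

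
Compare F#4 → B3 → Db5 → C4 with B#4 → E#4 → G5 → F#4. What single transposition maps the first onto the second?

up an augmented fourth

From F#4 to B#4 is 4 letter names — a fourth of some quality.
F#4 to B#4 is 6 semitones, which makes it an augmented fourth; the second version is higher, so the direction is up.
Checking another pair — C4 → F#4 — gives the same interval.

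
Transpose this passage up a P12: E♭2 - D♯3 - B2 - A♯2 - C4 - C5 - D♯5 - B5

Bb3 A#4 F#4 E#4 G5 G6 A#6 F#7

Eb2: a twelfth up reaches B, and 19 semitones makes it Bb3.
A perfect twelfth up from D#3 gives A#4.
B2 up a perfect twelfth is F#4.
A#2 up a perfect twelfth is E#4.
C4: a twelfth up reaches G, and 19 semitones makes it G5.
A perfect twelfth up from C5 gives G6.
D#5: a twelfth up reaches A, and 19 semitones makes it A#6.
B5: a twelfth up reaches F, and 19 semitones makes it F#7.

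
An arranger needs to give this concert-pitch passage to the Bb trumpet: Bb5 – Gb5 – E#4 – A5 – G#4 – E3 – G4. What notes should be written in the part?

C6 Ab5 F##4 B5 A#4 F#3 A4

Written C4 sounds as Bb3 on the Bb trumpet, so concert pitches are written a major second up.
Bb5 -> C6
Gb5 -> Ab5
E#4 -> F##4
A5 -> B5
G#4 -> A#4
E3 -> F#3
G4 -> A4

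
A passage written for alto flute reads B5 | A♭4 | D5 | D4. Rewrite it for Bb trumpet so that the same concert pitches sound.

G#5 F4 B4 B3

First find concert pitch: the alto flute sounds a perfect fourth below written, so B5 A♭4 D5 D4 sounds F#5 Eb4 A4 A3.
Then write for Bb trumpet: it sounds a major second below written, so the part must be a major second above concert.
F#5 → G#5
Eb4 → F4
A4 → B4
A3 → B3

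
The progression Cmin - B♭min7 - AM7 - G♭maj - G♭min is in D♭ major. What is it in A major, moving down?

G#min F#min7 E#M7 Dmaj Dmin

D♭ major down to A major is a diminished fourth; each chord root moves by that interval while the quality stays the same.
Cmin: root C down a diminished fourth → G#, giving G#min.
B♭min7: root B♭ down a diminished fourth → F#, giving F#min7.
AM7: root A down a diminished fourth → E#, giving E#M7.
G♭maj: root G♭ down a diminished fourth → D, giving Dmaj.
G♭min: root G♭ down a diminished fourth → D, giving Dmin.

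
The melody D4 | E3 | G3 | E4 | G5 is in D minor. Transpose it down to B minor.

B3 C#3 E3 C#4 E5

D minor to B minor down is a minor third, so every note moves down by that interval.
D4 to B3
E3 to C#3
G3 to E3
E4 to C#4
G5 to E5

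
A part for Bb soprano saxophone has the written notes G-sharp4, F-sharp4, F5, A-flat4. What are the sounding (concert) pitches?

F#4 E4 Eb5 Gb4

The Bb soprano saxophone sounds a major second below written, so transpose each written note down a major second.
G#4 gives F#4
F#4 gives E4
F5 gives Eb5
Ab4 gives Gb4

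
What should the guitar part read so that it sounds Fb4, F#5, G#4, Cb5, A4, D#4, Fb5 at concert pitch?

Fb5 F#6 G#5 Cb6 A5 D#5 Fb6

Written C4 sounds as C3 on the guitar, so concert pitches are written a perfect octave up.
Fb4 becomes Fb5
F#5 becomes F#6
G#4 becomes G#5
Cb5 becomes Cb6
A4 becomes A5
D#4 becomes D#5
Fb5 becomes Fb6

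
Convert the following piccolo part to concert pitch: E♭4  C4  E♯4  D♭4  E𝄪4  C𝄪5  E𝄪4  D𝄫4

Written C4 on the piccolo sounds as C5, a perfect octave higher; apply that shift to every note.
Eb4 to Eb5
C4 to C5
E#4 to E#5
Db4 to Db5
E##4 to E##5
C##5 to C##6
E##4 to E##5
Dbb4 to Dbb5

Eb5 C5 E#5 Db5 E##5 C##6 E##5 Dbb5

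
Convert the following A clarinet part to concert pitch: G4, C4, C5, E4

E4 A3 A4 C#4

Written C4 on the A clarinet sounds as A3, a minor third lower; apply that shift to every note.
G4 becomes E4
C4 becomes A3
C5 becomes A4
E4 becomes C#4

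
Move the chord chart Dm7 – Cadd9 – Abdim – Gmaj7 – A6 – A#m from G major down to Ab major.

Ebm7 Dbadd9 Bbbdim Abmaj7 Bb6 Bm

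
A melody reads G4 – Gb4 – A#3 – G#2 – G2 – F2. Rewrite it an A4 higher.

G4 to C#5
Gb4 to C5
A#3 to D##4
G#2 to C##3
G2 to C#3
F2 to B2

C#5 C5 D##4 C##3 C#3 B2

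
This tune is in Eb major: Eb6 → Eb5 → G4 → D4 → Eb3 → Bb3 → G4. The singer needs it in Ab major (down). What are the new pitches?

From Eb down to Ab is a perfect fifth; apply that to each pitch.
Eb6 to Ab5
Eb5 to Ab4
G4 to C4
D4 to G3
Eb3 to Ab2
Bb3 to Eb3
G4 to C4

Ab5 Ab4 C4 G3 Ab2 Eb3 C4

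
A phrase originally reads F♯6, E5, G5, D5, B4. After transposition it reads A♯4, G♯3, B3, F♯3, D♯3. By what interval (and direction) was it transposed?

Take the first pair: F#6 → A#4. F to A spans 13 letter names, so the interval is some kind of thirteenth.
A#4 to F#6 is 20 semitones, which makes it a minor thirteenth; the second version is lower, so the direction is down.
Checking another pair — B4 → D#3 — gives the same interval.

down a minor thirteenth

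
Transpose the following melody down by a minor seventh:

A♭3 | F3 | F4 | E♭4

Ab3: a seventh down reaches B, and 10 semitones makes it Bb2.
F3 down a minor seventh is G2.
F4: a seventh down reaches G, and 10 semitones makes it G3.
Eb4 down a minor seventh is F3.

Bb2 G2 G3 F3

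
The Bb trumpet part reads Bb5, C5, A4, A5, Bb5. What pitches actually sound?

Written C4 on the Bb trumpet sounds as Bb3, a major second lower; apply that shift to every note.
Bb5 to Ab5
C5 to Bb4
A4 to G4
A5 to G5
Bb5 to Ab5

Ab5 Bb4 G4 G5 Ab5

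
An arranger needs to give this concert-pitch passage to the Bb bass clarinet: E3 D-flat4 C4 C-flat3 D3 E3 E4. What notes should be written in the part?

The Bb bass clarinet sounds a major ninth below written, so the written part must be a major ninth above concert — transpose each note up.
E3 becomes F#4
Db4 becomes Eb5
C4 becomes D5
Cb3 becomes Db4
D3 becomes E4
E3 becomes F#4
E4 becomes F#5

F#4 Eb5 D5 Db4 E4 F#4 F#5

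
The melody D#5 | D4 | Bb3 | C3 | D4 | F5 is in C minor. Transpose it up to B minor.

C##6 C#5 A4 B3 C#5 E6

C minor to B minor up is a major seventh, so every note moves up by that interval.
D#5 to C##6
D4 to C#5
Bb3 to A4
C3 to B3
D4 to C#5
F5 to E6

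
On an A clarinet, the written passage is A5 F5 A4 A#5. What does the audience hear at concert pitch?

F#5 D5 F#4 F##5

Written C4 on the A clarinet sounds as A3, a minor third lower; apply that shift to every note.
A5 gives F#5
F5 gives D5
A4 gives F#4
A#5 gives F##5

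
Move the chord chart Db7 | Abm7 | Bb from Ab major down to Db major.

Ab major down to Db major is a perfect fifth; each chord root moves by that interval while the quality stays the same.
Db7: root Db down a perfect fifth → Gb, giving Gb7.
Abm7: root Ab down a perfect fifth → Db, giving Dbm7.
Bb: root Bb down a perfect fifth → Eb, giving Eb.

Gb7 Dbm7 Eb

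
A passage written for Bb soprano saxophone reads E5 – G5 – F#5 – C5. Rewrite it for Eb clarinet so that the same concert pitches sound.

B4 D5 C#5 G4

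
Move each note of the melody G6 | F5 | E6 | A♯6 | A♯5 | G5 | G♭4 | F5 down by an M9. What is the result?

F5 Eb4 D5 G#5 G#4 F4 Fb3 Eb4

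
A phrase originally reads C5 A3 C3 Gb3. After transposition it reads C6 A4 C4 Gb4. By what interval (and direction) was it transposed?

From C5 to C6 is 8 letter names — an octave of some quality.
C5 to C6 is 12 semitones, which makes it a perfect octave; the second version is higher, so the direction is up.
Checking another pair — Gb3 → Gb4 — gives the same interval.

up a perfect octave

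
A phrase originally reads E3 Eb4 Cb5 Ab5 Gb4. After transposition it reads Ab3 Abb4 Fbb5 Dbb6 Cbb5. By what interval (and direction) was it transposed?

up a diminished fourth

Take the first pair: E3 → Ab3. E to A spans 4 letter names, so the interval is some kind of fourth.
E3 to Ab3 is 4 semitones, which makes it a diminished fourth; the second version is higher, so the direction is up.
Checking another pair — Gb4 → Cbb5 — gives the same interval.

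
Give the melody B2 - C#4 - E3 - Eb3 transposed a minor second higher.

C3 D4 F3 Fb3

B2 gives C3
C#4 gives D4
E3 gives F3
Eb3 gives Fb3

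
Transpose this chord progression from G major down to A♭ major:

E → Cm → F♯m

F Dbm Gm

G major down to A♭ major is a major seventh; each chord root moves by that interval while the quality stays the same.
E: root E down a major seventh → F, giving F.
Cm: root C down a major seventh → Db, giving Dbm.
F♯m: root F♯ down a major seventh → G, giving Gm.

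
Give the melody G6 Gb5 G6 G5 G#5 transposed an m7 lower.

G6 down a minor seventh is A5.
A minor seventh down from Gb5 gives Ab4.
G6 down a minor seventh is A5.
G5 down a minor seventh is A4.
G#5 down a minor seventh is A#4.

A5 Ab4 A5 A4 A#4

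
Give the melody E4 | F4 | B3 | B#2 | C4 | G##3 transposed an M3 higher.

E4 -> G#4
F4 -> A4
B3 -> D#4
B#2 -> D##3
C4 -> E4
G##3 -> B##3

G#4 A4 D#4 D##3 E4 B##3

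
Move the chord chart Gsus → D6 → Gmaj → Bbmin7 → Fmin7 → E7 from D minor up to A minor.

Dsus A6 Dmaj Fmin7 Cmin7 B7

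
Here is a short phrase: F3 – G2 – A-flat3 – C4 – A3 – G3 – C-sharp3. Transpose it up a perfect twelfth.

F3 up a perfect twelfth is C5.
A perfect twelfth up from G2 gives D4.
Ab3: a twelfth up reaches E, and 19 semitones makes it Eb5.
A perfect twelfth up from C4 gives G5.
A3: a twelfth up reaches E, and 19 semitones makes it E5.
G3: a twelfth up reaches D, and 19 semitones makes it D5.
C#3: a twelfth up reaches G, and 19 semitones makes it G#4.

C5 D4 Eb5 G5 E5 D5 G#4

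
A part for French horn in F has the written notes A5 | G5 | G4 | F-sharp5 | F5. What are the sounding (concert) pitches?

D5 C5 C4 B4 Bb4

The French horn in F sounds a perfect fifth below written, so transpose each written note down a perfect fifth.
A5 to D5
G5 to C5
G4 to C4
F#5 to B4
F5 to Bb4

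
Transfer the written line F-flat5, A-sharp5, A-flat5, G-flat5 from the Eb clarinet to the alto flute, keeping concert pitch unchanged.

First find concert pitch: the Eb clarinet sounds a minor third above written, so F-flat5 A-sharp5 A-flat5 G-flat5 sounds Abb5 C#6 Cb6 Bbb5.
Then write for alto flute: it sounds a perfect fourth below written, so the part must be a perfect fourth above concert.
Abb5 → Dbb6
C#6 → F#6
Cb6 → Fb6
Bbb5 → Ebb6

Dbb6 F#6 Fb6 Ebb6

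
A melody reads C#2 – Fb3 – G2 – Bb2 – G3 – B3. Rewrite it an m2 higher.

D2 Gbb3 Ab2 Cb3 Ab3 C4

C#2 to D2
Fb3 to Gbb3
G2 to Ab2
Bb2 to Cb3
G3 to Ab3
B3 to C4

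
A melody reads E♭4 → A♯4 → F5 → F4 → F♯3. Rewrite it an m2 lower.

D4 G##4 E5 E4 E#3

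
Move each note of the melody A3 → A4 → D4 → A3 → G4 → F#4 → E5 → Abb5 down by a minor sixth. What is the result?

C#3 C#4 F#3 C#3 B3 A#3 G#4 Cb5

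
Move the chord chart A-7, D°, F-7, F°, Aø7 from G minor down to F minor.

G minor down to F minor is a major second; each chord root moves by that interval while the quality stays the same.
A-7: root A down a major second → G, giving G-7.
D°: root D down a major second → C, giving C°.
F-7: root F down a major second → Eb, giving Eb-7.
F°: root F down a major second → Eb, giving Eb°.
Aø7: root A down a major second → G, giving Gø7.

G-7 C° Eb-7 Eb° Gø7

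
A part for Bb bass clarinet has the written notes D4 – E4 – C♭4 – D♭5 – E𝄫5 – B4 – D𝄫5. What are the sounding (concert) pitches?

C3 D3 Bbb2 Cb4 Dbb4 A3 Cbb4

The Bb bass clarinet sounds a major ninth below written, so transpose each written note down a major ninth.
D4 to C3
E4 to D3
Cb4 to Bbb2
Db5 to Cb4
Ebb5 to Dbb4
B4 to A3
Dbb5 to Cbb4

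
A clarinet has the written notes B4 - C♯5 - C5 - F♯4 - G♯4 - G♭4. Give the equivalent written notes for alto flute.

First find concert pitch: the A clarinet sounds a minor third below written, so B4 C♯5 C5 F♯4 G♯4 G♭4 sounds G#4 A#4 A4 D#4 E#4 Eb4.
Then write for alto flute: it sounds a perfect fourth below written, so the part must be a perfect fourth above concert.
G#4 → C#5
A#4 → D#5
A4 → D5
D#4 → G#4
E#4 → A#4
Eb4 → Ab4

C#5 D#5 D5 G#4 A#4 Ab4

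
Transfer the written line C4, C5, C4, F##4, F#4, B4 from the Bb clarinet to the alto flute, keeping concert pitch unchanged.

Eb4 Eb5 Eb4 A#4 A4 D5

First find concert pitch: the Bb clarinet sounds a major second below written, so C4 C5 C4 F##4 F#4 B4 sounds Bb3 Bb4 Bb3 E#4 E4 A4.
Then write for alto flute: it sounds a perfect fourth below written, so the part must be a perfect fourth above concert.
Bb3 → Eb4
Bb4 → Eb5
Bb3 → Eb4
E#4 → A#4
E4 → A4
A4 → D5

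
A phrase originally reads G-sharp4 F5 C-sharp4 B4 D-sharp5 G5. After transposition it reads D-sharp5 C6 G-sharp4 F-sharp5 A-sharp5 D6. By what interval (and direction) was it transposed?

up a perfect fifth

Take the first pair: G#4 → D#5. G to D spans 5 letter names, so the interval is some kind of fifth.
G#4 to D#5 is 7 semitones, which makes it a perfect fifth; the second version is higher, so the direction is up.
Checking another pair — G5 → D6 — gives the same interval.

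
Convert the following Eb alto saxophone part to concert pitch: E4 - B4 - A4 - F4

Written C4 on the Eb alto saxophone sounds as Eb3, a major sixth lower; apply that shift to every note.
E4 gives G3
B4 gives D4
A4 gives C4
F4 gives Ab3

G3 D4 C4 Ab3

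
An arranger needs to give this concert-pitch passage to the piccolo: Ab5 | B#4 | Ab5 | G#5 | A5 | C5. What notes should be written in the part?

Ab4 B#3 Ab4 G#4 A4 C4

The piccolo sounds a perfect octave above written, so the written part must be a perfect octave below concert — transpose each note down.
Ab5 gives Ab4
B#4 gives B#3
Ab5 gives Ab4
G#5 gives G#4
A5 gives A4
C5 gives C4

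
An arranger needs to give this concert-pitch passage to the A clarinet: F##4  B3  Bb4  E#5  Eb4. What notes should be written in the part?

A#4 D4 Db5 G#5 Gb4

The A clarinet sounds a minor third below written, so the written part must be a minor third above concert — transpose each note up.
F##4 gives A#4
B3 gives D4
Bb4 gives Db5
E#5 gives G#5
Eb4 gives Gb4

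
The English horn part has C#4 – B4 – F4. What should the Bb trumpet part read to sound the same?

G#3 F#4 C4

First find concert pitch: the English horn sounds a perfect fifth below written, so C#4 B4 F4 sounds F#3 E4 Bb3.
Then write for Bb trumpet: it sounds a major second below written, so the part must be a major second above concert.
F#3 → G#3
E4 → F#4
Bb3 → C4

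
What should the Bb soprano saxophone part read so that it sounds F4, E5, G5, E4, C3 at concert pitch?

G4 F#5 A5 F#4 D3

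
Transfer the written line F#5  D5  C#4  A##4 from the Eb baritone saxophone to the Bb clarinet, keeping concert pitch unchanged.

First find concert pitch: the Eb baritone saxophone sounds a major thirteenth below written, so F#5 D5 C#4 A##4 sounds A3 F3 E2 C##3.
Then write for Bb clarinet: it sounds a major second below written, so the part must be a major second above concert.
A3 → B3
F3 → G3
E2 → F#2
C##3 → D##3

B3 G3 F#2 D##3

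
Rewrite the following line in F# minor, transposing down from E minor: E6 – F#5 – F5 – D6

E minor to F# minor down is a minor seventh, so every note moves down by that interval.
E6 gives F#5
F#5 gives G#4
F5 gives G4
D6 gives E5

F#5 G#4 G4 E5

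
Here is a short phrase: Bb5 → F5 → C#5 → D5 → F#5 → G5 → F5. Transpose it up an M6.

Bb5 becomes G6
F5 becomes D6
C#5 becomes A#5
D5 becomes B5
F#5 becomes D#6
G5 becomes E6
F5 becomes D6

G6 D6 A#5 B5 D#6 E6 D6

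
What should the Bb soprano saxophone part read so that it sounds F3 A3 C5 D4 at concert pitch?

G3 B3 D5 E4

Written C4 sounds as Bb3 on the Bb soprano saxophone, so concert pitches are written a major second up.
F3 gives G3
A3 gives B3
C5 gives D5
D4 gives E4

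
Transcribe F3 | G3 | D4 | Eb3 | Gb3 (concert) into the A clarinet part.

The A clarinet sounds a minor third below written, so the written part must be a minor third above concert — transpose each note up.
F3 → Ab3
G3 → Bb3
D4 → F4
Eb3 → Gb3
Gb3 → Bbb3

Ab3 Bb3 F4 Gb3 Bbb3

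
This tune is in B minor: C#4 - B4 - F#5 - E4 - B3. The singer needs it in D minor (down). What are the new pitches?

B minor to D minor down is a major sixth, so every note moves down by that interval.
C#4 gives E3
B4 gives D4
F#5 gives A4
E4 gives G3
B3 gives D3

E3 D4 A4 G3 D3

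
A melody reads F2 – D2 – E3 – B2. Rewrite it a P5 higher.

C3 A2 B3 F#3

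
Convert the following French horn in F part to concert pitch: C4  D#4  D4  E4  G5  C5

F3 G#3 G3 A3 C5 F4

The French horn in F sounds a perfect fifth below written, so transpose each written note down a perfect fifth.
C4 → F3
D#4 → G#3
D4 → G3
E4 → A3
G5 → C5
C5 → F4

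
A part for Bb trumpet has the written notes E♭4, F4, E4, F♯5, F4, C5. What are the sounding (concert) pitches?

The Bb trumpet sounds a major second below written, so transpose each written note down a major second.
Eb4 to Db4
F4 to Eb4
E4 to D4
F#5 to E5
F4 to Eb4
C5 to Bb4

Db4 Eb4 D4 E5 Eb4 Bb4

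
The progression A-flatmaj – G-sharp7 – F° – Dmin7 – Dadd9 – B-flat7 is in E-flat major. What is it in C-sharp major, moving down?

E-flat major down to C-sharp major is a diminished third; each chord root moves by that interval while the quality stays the same.
A-flatmaj: root A-flat down a diminished third → F#, giving F#maj.
G-sharp7: root G-sharp down a diminished third → E##, giving E##7.
F°: root F down a diminished third → D#, giving D#°.
Dmin7: root D down a diminished third → B#, giving B#min7.
Dadd9: root D down a diminished third → B#, giving B#add9.
B-flat7: root B-flat down a diminished third → G#, giving G#7.

F#maj E##7 D#° B#min7 B#add9 G#7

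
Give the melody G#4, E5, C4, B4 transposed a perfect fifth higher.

D#5 B5 G4 F#5

G#4 -> D#5
E5 -> B5
C4 -> G4
B4 -> F#5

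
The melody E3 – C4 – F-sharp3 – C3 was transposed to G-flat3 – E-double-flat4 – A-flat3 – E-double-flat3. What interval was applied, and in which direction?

Take the first pair: E3 → Gb3. E to G spans 3 letter names, so the interval is some kind of third.
E3 to Gb3 is 2 semitones, which makes it a diminished third; the second version is higher, so the direction is up.
Checking another pair — C3 → Ebb3 — gives the same interval.

up a diminished third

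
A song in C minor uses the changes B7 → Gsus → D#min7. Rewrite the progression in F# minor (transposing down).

E#7 C#sus G##min7

C minor down to F# minor is a diminished fifth; each chord root moves by that interval while the quality stays the same.
B7: root B down a diminished fifth → E#, giving E#7.
Gsus: root G down a diminished fifth → C#, giving C#sus.
D#min7: root D# down a diminished fifth → G##, giving G##min7.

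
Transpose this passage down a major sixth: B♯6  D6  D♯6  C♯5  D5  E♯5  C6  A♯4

D#6 F5 F#5 E4 F4 G#4 Eb5 C#4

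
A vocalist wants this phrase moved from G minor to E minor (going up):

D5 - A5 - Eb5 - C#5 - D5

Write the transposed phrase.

B5 F#6 C6 A#5 B5

G minor to E minor up is a major sixth, so every note moves up by that interval.
D5 becomes B5
A5 becomes F#6
Eb5 becomes C6
C#5 becomes A#5
D5 becomes B5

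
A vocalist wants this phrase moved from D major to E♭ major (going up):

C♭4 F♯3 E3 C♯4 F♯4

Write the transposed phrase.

Dbb4 G3 F3 D4 G4

D major to E♭ major up is a minor second, so every note moves up by that interval.
Cb4 gives Dbb4
F#3 gives G3
E3 gives F3
C#4 gives D4
F#4 gives G4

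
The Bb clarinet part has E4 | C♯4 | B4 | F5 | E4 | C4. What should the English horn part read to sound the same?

A4 F#4 E5 Bb5 A4 F4

First find concert pitch: the Bb clarinet sounds a major second below written, so E4 C♯4 B4 F5 E4 C4 sounds D4 B3 A4 Eb5 D4 Bb3.
Then write for English horn: it sounds a perfect fifth below written, so the part must be a perfect fifth above concert.
D4 → A4
B3 → F#4
A4 → E5
Eb5 → Bb5
D4 → A4
Bb3 → F4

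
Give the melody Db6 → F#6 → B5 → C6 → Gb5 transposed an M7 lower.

Db6: a seventh down reaches E, and 11 semitones makes it Ebb5.
F#6 down a major seventh is G5.
A major seventh down from B5 gives C5.
C6: a seventh down reaches D, and 11 semitones makes it Db5.
Gb5 down a major seventh is Abb4.

Ebb5 G5 C5 Db5 Abb4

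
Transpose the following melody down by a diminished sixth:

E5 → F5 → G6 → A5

E5 gives G##4
F5 gives A#4
G6 gives B#5
A5 gives C##5

G##4 A#4 B#5 C##5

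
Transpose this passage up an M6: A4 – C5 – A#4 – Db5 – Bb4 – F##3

A4 becomes F#5
C5 becomes A5
A#4 becomes F##5
Db5 becomes Bb5
Bb4 becomes G5
F##3 becomes D##4

F#5 A5 F##5 Bb5 G5 D##4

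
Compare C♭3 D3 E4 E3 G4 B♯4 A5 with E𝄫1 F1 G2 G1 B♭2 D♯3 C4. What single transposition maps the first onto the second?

From Cb3 to Ebb1 is 13 letter names — a thirteenth of some quality.
Ebb1 to Cb3 is 21 semitones, which makes it a major thirteenth; the second version is lower, so the direction is down.
Checking another pair — A5 → C4 — gives the same interval.

down a major thirteenth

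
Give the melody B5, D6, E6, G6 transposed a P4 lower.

B5: a fourth down reaches F, and 5 semitones makes it F#5.
D6: a fourth down reaches A, and 5 semitones makes it A5.
E6 down a perfect fourth is B5.
A perfect fourth down from G6 gives D6.

F#5 A5 B5 D6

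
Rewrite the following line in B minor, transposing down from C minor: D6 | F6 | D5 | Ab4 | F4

C#6 E6 C#5 G4 E4

C minor to B minor down is a minor second, so every note moves down by that interval.
D6 -> C#6
F6 -> E6
D5 -> C#5
Ab4 -> G4
F4 -> E4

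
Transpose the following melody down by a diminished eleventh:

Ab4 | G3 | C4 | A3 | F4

E3 D#2 G#2 E#2 C#3

A diminished eleventh down from Ab4 gives E3.
G3 down a diminished eleventh is D#2.
A diminished eleventh down from C4 gives G#2.
A3 down a diminished eleventh is E#2.
F4: an eleventh down reaches C, and 16 semitones makes it C#3.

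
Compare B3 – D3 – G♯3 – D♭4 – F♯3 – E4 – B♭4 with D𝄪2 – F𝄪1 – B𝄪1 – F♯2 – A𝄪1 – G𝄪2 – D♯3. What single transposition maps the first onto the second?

Take the first pair: B3 → D##2. B to D spans 13 letter names, so the interval is some kind of thirteenth.
D##2 to B3 is 19 semitones, which makes it a diminished thirteenth; the second version is lower, so the direction is down.
Checking another pair — Bb4 → D#3 — gives the same interval.

down a diminished thirteenth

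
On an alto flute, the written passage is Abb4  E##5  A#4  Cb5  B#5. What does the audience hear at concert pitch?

Ebb4 B##4 E#4 Gb4 F##5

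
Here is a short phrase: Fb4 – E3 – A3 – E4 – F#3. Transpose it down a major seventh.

Fb4 → Gbb3
E3 → F2
A3 → Bb2
E4 → F3
F#3 → G2

Gbb3 F2 Bb2 F3 G2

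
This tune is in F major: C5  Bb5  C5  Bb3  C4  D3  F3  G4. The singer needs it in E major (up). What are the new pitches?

B5 A6 B5 A4 B4 C#4 E4 F#5

From F up to E is a major seventh; apply that to each pitch.
C5 to B5
Bb5 to A6
C5 to B5
Bb3 to A4
C4 to B4
D3 to C#4
F3 to E4
G4 to F#5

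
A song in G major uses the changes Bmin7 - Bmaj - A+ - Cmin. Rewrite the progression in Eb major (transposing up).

G major up to Eb major is a minor sixth; each chord root moves by that interval while the quality stays the same.
Bmin7: root B up a minor sixth → G, giving Gmin7.
Bmaj: root B up a minor sixth → G, giving Gmaj.
A+: root A up a minor sixth → F, giving F+.
Cmin: root C up a minor sixth → Ab, giving Abmin.

Gmin7 Gmaj F+ Abmin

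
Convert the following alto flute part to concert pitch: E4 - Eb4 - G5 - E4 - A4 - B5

The alto flute sounds a perfect fourth below written, so transpose each written note down a perfect fourth.
E4 -> B3
Eb4 -> Bb3
G5 -> D5
E4 -> B3
A4 -> E4
B5 -> F#5

B3 Bb3 D5 B3 E4 F#5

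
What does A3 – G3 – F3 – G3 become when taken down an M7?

Bb2 Ab2 Gb2 Ab2

A major seventh down from A3 gives Bb2.
A major seventh down from G3 gives Ab2.
F3: a seventh down reaches G, and 11 semitones makes it Gb2.
G3 down a major seventh is Ab2.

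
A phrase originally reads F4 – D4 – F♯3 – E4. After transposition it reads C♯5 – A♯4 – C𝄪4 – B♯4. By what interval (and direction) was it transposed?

Take the first pair: F4 → C#5. F to C spans 5 letter names, so the interval is some kind of fifth.
F4 to C#5 is 8 semitones, which makes it an augmented fifth; the second version is higher, so the direction is up.
Checking another pair — E4 → B#4 — gives the same interval.

up an augmented fifth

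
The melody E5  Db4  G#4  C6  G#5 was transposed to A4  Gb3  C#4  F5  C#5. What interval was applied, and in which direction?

down a perfect fifth

Take the first pair: E5 → A4. E to A spans 5 letter names, so the interval is some kind of fifth.
A4 to E5 is 7 semitones, which makes it a perfect fifth; the second version is lower, so the direction is down.
Checking another pair — G#5 → C#5 — gives the same interval.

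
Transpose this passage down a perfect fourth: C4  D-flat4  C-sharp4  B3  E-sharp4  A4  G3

C4: a fourth down reaches G, and 5 semitones makes it G3.
Db4 down a perfect fourth is Ab3.
C#4: a fourth down reaches G, and 5 semitones makes it G#3.
B3 down a perfect fourth is F#3.
A perfect fourth down from E#4 gives B#3.
A perfect fourth down from A4 gives E4.
G3 down a perfect fourth is D3.

G3 Ab3 G#3 F#3 B#3 E4 D3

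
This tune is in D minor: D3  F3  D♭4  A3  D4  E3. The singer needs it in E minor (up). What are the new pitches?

From D up to E is a major second; apply that to each pitch.
D3 gives E3
F3 gives G3
Db4 gives Eb4
A3 gives B3
D4 gives E4
E3 gives F#3

E3 G3 Eb4 B3 E4 F#3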